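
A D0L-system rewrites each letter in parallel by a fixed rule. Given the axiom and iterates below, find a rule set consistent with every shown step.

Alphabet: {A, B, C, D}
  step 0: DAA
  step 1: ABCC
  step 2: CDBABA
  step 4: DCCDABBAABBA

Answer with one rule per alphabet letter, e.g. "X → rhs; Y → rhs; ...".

A->C, B->D, C->BA, D->AB

  step 1 ⇒ step 2: ABCC ⇒ C·D·BA·BA
    A ↦ C
    B ↦ D
    C ↦ BA
  step 0 ⇒ step 1: DAA ⇒ AB·C·C
    D ↦ AB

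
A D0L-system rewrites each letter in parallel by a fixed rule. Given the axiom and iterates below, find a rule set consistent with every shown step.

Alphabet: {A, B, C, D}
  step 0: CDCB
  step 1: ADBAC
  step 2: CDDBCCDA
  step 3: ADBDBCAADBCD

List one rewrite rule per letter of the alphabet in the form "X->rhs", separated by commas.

  step 2 ⇒ step 3: CDDBCCDA ⇒ A·DB·DB·C·A·A·DB·CD
    A ↦ CD
    B ↦ C
    C ↦ A
    D ↦ DB

A->CD, B->C, C->A, D->DB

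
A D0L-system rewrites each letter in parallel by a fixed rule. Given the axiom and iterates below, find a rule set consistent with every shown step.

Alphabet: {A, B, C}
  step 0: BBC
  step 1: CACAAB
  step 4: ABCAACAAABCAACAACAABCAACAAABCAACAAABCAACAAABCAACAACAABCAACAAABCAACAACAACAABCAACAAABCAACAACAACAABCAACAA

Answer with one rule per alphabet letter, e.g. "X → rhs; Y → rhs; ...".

  step 0 ⇒ step 1: BBC ⇒ CA·CA·AB
    B ↦ CA
    C ↦ AB
    A ↦ CAA  (constrained at step 1)

A->CAA, B->CA, C->AB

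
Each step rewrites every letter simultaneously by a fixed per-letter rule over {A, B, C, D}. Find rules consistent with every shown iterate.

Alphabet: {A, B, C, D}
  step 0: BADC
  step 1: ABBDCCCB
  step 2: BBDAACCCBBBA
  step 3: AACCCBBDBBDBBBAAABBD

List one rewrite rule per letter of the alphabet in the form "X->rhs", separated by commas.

A->BBD, B->A, C->B, D->CCC

  step 2 ⇒ step 3: BBDAACCCBBBA ⇒ A·A·CCC·BBD·BBD·B·B·B·A·A·A·BBD
    A ↦ BBD
    B ↦ A
    C ↦ B
    D ↦ CCC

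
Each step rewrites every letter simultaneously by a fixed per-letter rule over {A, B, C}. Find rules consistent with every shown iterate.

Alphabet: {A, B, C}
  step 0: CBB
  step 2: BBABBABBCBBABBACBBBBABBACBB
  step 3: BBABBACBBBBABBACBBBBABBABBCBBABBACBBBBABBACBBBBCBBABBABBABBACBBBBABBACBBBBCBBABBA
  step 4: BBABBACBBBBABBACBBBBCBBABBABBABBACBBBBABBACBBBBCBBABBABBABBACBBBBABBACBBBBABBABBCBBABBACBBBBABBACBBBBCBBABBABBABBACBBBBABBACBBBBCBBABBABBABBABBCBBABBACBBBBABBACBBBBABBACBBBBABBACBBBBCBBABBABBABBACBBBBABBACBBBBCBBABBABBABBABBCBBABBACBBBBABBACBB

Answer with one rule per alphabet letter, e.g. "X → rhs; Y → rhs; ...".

A->CBB, B->BBA, C->BBC

  step 3 ⇒ step 4: BBABBACBBBBABBACBBBBABBABBCBBABBACBBBBABBACBBBBCBBABBABBABBACBBBBABBACBBBBCBBABBA ⇒ BBA·BBA·CBB·BBA·BBA·CBB·BBC·BBA·BBA·BBA·BBA·CBB·BBA·BBA·CBB·BBC·BBA·BBA·BBA·BBA·CBB·BBA·BBA·CBB·BBA·BBA·BBC·BBA·BBA·CBB·BBA·BBA·CBB·BBC·BBA·BBA·BBA·BBA·CBB·BBA·BBA·CBB·BBC·BBA·BBA·BBA·BBA·BBC·BBA·BBA·CBB·BBA·BBA·CBB·BBA·BBA·CBB·BBA·BBA·CBB·BBC·BBA·BBA·BBA·BBA·CBB·BBA·BBA·CBB·BBC·BBA·BBA·BBA·BBA·BBC·BBA·BBA·CBB·BBA·BBA·CBB
    A ↦ CBB
    B ↦ BBA
    C ↦ BBC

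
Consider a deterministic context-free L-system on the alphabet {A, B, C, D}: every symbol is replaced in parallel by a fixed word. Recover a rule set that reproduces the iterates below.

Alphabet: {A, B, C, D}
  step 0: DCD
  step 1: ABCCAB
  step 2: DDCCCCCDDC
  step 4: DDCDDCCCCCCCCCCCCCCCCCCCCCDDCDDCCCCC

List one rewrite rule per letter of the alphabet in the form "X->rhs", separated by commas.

  step 1 ⇒ step 2: ABCCAB ⇒ DD·C·CC·CC·DD·C
    A ↦ DD
    B ↦ C
    C ↦ CC
  step 0 ⇒ step 1: DCD ⇒ AB·CC·AB
    D ↦ AB

A->DD, B->C, C->CC, D->AB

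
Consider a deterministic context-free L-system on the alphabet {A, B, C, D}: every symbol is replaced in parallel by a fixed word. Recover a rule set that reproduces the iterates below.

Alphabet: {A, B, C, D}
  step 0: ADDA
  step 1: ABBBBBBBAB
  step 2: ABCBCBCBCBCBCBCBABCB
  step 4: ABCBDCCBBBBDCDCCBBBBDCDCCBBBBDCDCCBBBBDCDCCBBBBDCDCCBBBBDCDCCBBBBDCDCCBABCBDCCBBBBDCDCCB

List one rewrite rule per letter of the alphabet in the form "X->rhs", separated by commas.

  step 1 ⇒ step 2: ABBBBBBBAB ⇒ AB·CB·CB·CB·CB·CB·CB·CB·AB·CB
    A ↦ AB
    B ↦ CB
    C ↦ DC  (constrained at step 2)
  step 0 ⇒ step 1: ADDA ⇒ AB·BBB·BBB·AB
    D ↦ BBB

A->AB, B->CB, C->DC, D->BBB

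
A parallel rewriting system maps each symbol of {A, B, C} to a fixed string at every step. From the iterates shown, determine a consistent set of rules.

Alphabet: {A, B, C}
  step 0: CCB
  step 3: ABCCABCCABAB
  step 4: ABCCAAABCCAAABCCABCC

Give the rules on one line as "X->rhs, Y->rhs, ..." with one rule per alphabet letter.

  step 3 ⇒ step 4: ABCCABCCABAB ⇒ AB·CC·A·A·AB·CC·A·A·AB·CC·AB·CC
    A ↦ AB
    B ↦ CC
    C ↦ A

A->AB, B->CC, C->A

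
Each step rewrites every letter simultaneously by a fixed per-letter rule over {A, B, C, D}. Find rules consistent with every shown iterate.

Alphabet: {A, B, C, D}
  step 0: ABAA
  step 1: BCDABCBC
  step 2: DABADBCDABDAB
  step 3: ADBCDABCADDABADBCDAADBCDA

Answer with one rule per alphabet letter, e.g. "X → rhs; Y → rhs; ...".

A->BC, B->DA, C->B, D->AD

  step 2 ⇒ step 3: DABADBCDABDAB ⇒ AD·BC·DA·BC·AD·DA·B·AD·BC·DA·AD·BC·DA
    A ↦ BC
    B ↦ DA
    C ↦ B
    D ↦ AD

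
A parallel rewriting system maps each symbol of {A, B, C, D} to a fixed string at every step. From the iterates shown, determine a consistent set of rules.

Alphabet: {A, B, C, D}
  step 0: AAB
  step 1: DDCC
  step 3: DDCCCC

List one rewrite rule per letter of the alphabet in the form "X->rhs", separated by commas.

A->D, B->CC, C->B, D->A

  step 0 ⇒ step 1: AAB ⇒ D·D·CC
    A ↦ D
    B ↦ CC
    C ↦ B  (constrained at step 1)
    D ↦ A  (constrained at step 1)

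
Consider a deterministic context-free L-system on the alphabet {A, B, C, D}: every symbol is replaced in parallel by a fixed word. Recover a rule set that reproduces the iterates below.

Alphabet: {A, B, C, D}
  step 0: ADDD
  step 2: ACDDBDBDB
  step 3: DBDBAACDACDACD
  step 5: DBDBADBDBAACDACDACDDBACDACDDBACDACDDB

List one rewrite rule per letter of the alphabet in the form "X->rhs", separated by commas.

A->DB, B->CD, C->DB, D->A

  step 2 ⇒ step 3: ACDDBDBDB ⇒ DB·DB·A·A·CD·A·CD·A·CD
    A ↦ DB
    B ↦ CD
    C ↦ DB
    D ↦ A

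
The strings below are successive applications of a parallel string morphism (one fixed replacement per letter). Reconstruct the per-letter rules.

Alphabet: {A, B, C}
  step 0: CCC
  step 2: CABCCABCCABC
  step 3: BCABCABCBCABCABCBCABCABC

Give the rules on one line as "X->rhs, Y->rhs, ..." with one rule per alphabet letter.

  step 2 ⇒ step 3: CABCCABCCABC ⇒ BC·AB·CA·BC·BC·AB·CA·BC·BC·AB·CA·BC
    A ↦ AB
    B ↦ CA
    C ↦ BC

A->AB, B->CA, C->BC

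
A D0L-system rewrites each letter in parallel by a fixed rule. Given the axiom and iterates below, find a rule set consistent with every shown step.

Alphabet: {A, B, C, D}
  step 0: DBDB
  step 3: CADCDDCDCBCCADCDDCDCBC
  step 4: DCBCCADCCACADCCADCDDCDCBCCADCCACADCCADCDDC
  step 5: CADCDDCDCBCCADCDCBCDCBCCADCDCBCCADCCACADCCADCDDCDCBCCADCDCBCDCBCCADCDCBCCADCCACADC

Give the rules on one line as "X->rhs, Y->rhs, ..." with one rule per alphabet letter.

  step 4 ⇒ step 5: DCBCCADCCACADCCADCDDCDCBCCADCCACADCCADCDDC ⇒ CA·DC·D·DC·DC·BC·CA·DC·DC·BC·DC·BC·CA·DC·DC·BC·CA·DC·CA·CA·DC·CA·DC·D·DC·DC·BC·CA·DC·DC·BC·DC·BC·CA·DC·DC·BC·CA·DC·CA·CA·DC
    A ↦ BC
    B ↦ D
    C ↦ DC
    D ↦ CA

A->BC, B->D, C->DC, D->CA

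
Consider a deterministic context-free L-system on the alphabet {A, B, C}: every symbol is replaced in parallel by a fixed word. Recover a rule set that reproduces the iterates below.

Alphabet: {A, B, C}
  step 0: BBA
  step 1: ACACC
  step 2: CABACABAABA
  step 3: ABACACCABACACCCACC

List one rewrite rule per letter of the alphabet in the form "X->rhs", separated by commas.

A->C, B->AC, C->ABA

  step 2 ⇒ step 3: CABACABAABA ⇒ ABA·C·AC·C·ABA·C·AC·C·C·AC·C
    A ↦ C
    B ↦ AC
    C ↦ ABA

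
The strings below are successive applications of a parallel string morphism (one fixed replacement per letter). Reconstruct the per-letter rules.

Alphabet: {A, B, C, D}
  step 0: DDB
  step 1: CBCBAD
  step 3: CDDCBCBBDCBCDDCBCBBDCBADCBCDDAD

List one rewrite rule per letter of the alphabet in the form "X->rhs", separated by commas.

  step 0 ⇒ step 1: DDB ⇒ CB·CB·AD
    B ↦ AD
    D ↦ CB
    A ↦ BD  (constrained at step 1)
    C ↦ CDD  (constrained at step 1)

A->BD, B->AD, C->CDD, D->CB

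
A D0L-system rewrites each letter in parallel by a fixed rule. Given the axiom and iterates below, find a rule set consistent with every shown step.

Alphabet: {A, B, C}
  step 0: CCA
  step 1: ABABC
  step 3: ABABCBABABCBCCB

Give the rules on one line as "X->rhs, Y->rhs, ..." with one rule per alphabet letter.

A->C, B->CB, C->AB

  step 0 ⇒ step 1: CCA ⇒ AB·AB·C
    A ↦ C
    C ↦ AB
    B ↦ CB  (constrained at step 1)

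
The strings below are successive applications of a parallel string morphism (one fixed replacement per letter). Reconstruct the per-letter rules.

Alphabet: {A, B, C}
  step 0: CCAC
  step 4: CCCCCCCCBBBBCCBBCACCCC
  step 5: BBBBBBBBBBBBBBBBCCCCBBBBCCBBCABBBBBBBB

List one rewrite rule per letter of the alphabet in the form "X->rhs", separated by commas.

A->CA, B->C, C->BB

  step 4 ⇒ step 5: CCCCCCCCBBBBCCBBCACCCC ⇒ BB·BB·BB·BB·BB·BB·BB·BB·C·C·C·C·BB·BB·C·C·BB·CA·BB·BB·BB·BB
    A ↦ CA
    B ↦ C
    C ↦ BB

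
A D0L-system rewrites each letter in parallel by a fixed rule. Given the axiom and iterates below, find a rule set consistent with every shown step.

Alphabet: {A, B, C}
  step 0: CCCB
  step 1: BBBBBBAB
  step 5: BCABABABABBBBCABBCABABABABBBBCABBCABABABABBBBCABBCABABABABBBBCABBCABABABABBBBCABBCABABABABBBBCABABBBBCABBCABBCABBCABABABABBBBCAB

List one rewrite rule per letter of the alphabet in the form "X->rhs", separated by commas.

  step 0 ⇒ step 1: CCCB ⇒ BB·BB·BB·AB
    B ↦ AB
    C ↦ BB
    A ↦ BC  (constrained at step 1)

A->BC, B->AB, C->BB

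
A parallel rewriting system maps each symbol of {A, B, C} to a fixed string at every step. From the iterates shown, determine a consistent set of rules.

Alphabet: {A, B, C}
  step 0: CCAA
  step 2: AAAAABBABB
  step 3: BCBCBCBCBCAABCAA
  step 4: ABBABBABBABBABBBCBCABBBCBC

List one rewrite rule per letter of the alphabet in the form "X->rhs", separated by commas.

A->BC, B->A, C->BB

  step 3 ⇒ step 4: BCBCBCBCBCAABCAA ⇒ A·BB·A·BB·A·BB·A·BB·A·BB·BC·BC·A·BB·BC·BC
    A ↦ BC
    B ↦ A
    C ↦ BB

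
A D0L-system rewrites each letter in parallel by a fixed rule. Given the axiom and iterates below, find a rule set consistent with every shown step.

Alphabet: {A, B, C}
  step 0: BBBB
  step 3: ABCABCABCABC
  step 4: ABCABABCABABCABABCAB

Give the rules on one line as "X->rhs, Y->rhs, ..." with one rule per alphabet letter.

A->AB, B->C, C->AB

  step 3 ⇒ step 4: ABCABCABCABC ⇒ AB·C·AB·AB·C·AB·AB·C·AB·AB·C·AB
    A ↦ AB
    B ↦ C
    C ↦ AB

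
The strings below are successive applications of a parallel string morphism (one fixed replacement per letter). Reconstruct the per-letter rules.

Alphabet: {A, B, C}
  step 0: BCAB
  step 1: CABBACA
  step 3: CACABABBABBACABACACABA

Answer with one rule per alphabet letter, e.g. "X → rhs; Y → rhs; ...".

  step 0 ⇒ step 1: BCAB ⇒ CA·B·BA·CA
    A ↦ BA
    B ↦ CA
    C ↦ B

A->BA, B->CA, C->B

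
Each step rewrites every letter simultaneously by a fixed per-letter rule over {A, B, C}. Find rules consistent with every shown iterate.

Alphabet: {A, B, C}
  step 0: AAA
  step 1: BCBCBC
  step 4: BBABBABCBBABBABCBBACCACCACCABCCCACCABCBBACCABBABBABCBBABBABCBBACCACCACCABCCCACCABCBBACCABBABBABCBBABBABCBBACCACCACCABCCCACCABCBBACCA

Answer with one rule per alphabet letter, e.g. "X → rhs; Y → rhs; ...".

A->BC, B->BBA, C->CCA

  step 0 ⇒ step 1: AAA ⇒ BC·BC·BC
    A ↦ BC
    B ↦ BBA  (constrained at step 1)
    C ↦ CCA  (constrained at step 1)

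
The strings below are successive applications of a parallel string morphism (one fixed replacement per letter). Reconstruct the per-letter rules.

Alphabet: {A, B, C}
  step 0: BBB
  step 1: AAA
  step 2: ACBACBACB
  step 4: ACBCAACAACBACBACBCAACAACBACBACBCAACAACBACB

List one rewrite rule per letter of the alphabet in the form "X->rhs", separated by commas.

  step 1 ⇒ step 2: AAA ⇒ ACB·ACB·ACB
    A ↦ ACB
  step 0 ⇒ step 1: BBB ⇒ A·A·A
    B ↦ A
    C ↦ CA  (constrained at step 2)

A->ACB, B->A, C->CA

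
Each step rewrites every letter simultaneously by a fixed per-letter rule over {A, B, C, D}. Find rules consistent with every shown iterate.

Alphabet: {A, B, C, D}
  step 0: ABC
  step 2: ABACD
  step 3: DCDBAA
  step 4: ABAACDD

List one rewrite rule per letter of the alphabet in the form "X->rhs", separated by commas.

  step 3 ⇒ step 4: DCDBAA ⇒ A·BA·A·C·D·D
    A ↦ D
    B ↦ C
    C ↦ BA
    D ↦ A

A->D, B->C, C->BA, D->A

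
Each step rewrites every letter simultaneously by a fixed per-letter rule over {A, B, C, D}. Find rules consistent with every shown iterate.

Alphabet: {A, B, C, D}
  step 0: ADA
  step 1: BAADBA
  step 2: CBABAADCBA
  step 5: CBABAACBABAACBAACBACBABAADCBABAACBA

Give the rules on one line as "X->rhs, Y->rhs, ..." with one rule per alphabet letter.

A->BA, B->C, C->A, D->AD

  step 1 ⇒ step 2: BAADBA ⇒ C·BA·BA·AD·C·BA
    A ↦ BA
    B ↦ C
    D ↦ AD
    C ↦ A  (constrained at step 2)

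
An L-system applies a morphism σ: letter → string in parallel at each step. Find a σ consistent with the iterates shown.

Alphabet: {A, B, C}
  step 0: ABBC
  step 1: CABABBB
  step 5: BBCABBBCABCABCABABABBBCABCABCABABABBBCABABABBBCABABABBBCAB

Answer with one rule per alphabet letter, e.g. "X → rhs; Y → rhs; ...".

A->C, B->AB, C->BB

  step 0 ⇒ step 1: ABBC ⇒ C·AB·AB·BB
    A ↦ C
    B ↦ AB
    C ↦ BB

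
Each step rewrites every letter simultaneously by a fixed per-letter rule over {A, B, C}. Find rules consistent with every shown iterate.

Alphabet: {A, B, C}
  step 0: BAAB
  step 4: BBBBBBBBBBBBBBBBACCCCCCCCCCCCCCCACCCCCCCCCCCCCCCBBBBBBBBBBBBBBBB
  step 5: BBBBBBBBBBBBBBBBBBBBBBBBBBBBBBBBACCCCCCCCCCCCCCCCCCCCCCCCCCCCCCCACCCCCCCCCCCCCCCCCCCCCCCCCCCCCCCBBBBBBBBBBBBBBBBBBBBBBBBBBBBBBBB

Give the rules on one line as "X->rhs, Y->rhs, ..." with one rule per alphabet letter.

A->AC, B->BB, C->CC

  step 4 ⇒ step 5: BBBBBBBBBBBBBBBBACCCCCCCCCCCCCCCACCCCCCCCCCCCCCCBBBBBBBBBBBBBBBB ⇒ BB·BB·BB·BB·BB·BB·BB·BB·BB·BB·BB·BB·BB·BB·BB·BB·AC·CC·CC·CC·CC·CC·CC·CC·CC·CC·CC·CC·CC·CC·CC·CC·AC·CC·CC·CC·CC·CC·CC·CC·CC·CC·CC·CC·CC·CC·CC·CC·BB·BB·BB·BB·BB·BB·BB·BB·BB·BB·BB·BB·BB·BB·BB·BB
    A ↦ AC
    B ↦ BB
    C ↦ CC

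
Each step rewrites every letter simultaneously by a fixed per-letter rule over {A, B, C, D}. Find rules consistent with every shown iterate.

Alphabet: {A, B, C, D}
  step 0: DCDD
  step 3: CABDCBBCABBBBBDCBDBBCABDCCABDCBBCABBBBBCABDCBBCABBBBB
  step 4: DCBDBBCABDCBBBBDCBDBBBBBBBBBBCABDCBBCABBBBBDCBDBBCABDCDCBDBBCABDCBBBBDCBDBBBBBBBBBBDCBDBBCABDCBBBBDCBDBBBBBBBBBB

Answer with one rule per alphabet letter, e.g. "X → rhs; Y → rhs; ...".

  step 3 ⇒ step 4: CABDCBBCABBBBBDCBDBBCABDCCABDCBBCABBBBBCABDCBBCABBBBB ⇒ DC·BD·BB·CAB·DC·BB·BB·DC·BD·BB·BB·BB·BB·BB·CAB·DC·BB·CAB·BB·BB·DC·BD·BB·CAB·DC·DC·BD·BB·CAB·DC·BB·BB·DC·BD·BB·BB·BB·BB·BB·DC·BD·BB·CAB·DC·BB·BB·DC·BD·BB·BB·BB·BB·BB
    A ↦ BD
    B ↦ BB
    C ↦ DC
    D ↦ CAB

A->BD, B->BB, C->DC, D->CAB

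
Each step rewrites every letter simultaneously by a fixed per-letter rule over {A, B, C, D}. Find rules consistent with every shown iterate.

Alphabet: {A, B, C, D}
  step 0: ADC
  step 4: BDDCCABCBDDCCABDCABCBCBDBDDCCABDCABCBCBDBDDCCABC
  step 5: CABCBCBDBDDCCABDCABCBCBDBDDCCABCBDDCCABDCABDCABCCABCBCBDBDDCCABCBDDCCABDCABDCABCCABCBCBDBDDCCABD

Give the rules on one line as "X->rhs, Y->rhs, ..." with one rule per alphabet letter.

  step 4 ⇒ step 5: BDDCCABCBDDCCABDCABCBCBDBDDCCABDCABCBCBDBDDCCABC ⇒ CA·BC·BC·BD·BD·DC·CA·BD·CA·BC·BC·BD·BD·DC·CA·BC·BD·DC·CA·BD·CA·BD·CA·BC·CA·BC·BC·BD·BD·DC·CA·BC·BD·DC·CA·BD·CA·BD·CA·BC·CA·BC·BC·BD·BD·DC·CA·BD
    A ↦ DC
    B ↦ CA
    C ↦ BD
    D ↦ BC

A->DC, B->CA, C->BD, D->BC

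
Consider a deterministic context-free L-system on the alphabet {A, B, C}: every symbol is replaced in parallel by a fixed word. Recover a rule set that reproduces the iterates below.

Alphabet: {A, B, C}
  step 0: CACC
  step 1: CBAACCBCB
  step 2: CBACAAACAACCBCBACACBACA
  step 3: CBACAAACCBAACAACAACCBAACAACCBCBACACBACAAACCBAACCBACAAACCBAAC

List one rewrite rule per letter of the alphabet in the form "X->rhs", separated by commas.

A->AAC, B->ACA, C->CB

  step 2 ⇒ step 3: CBACAAACAACCBCBACACBACA ⇒ CB·ACA·AAC·CB·AAC·AAC·AAC·CB·AAC·AAC·CB·CB·ACA·CB·ACA·AAC·CB·AAC·CB·ACA·AAC·CB·AAC
    A ↦ AAC
    B ↦ ACA
    C ↦ CB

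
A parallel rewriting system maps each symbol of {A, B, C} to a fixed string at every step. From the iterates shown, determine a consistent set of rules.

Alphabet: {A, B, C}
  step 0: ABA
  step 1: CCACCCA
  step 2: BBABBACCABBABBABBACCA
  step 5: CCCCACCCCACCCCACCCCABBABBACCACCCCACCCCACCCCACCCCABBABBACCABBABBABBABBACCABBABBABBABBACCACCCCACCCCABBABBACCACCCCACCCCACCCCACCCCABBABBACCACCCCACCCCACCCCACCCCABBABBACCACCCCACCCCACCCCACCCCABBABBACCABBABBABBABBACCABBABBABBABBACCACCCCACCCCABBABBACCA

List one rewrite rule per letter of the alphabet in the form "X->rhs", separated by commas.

A->CCA, B->C, C->BBA

  step 1 ⇒ step 2: CCACCCA ⇒ BBA·BBA·CCA·BBA·BBA·BBA·CCA
    A ↦ CCA
    C ↦ BBA
  step 0 ⇒ step 1: ABA ⇒ CCA·C·CCA
    B ↦ C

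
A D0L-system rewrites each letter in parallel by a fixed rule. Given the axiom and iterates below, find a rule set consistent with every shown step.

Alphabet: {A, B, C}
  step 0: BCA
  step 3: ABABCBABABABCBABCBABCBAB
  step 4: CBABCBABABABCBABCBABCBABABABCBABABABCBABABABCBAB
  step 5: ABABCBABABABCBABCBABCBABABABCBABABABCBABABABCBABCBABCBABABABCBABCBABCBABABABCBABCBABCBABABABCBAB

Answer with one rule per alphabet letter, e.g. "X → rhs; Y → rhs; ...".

  step 4 ⇒ step 5: CBABCBABABABCBABCBABCBABABABCBABABABCBABABABCBAB ⇒ AB·AB·CB·AB·AB·AB·CB·AB·CB·AB·CB·AB·AB·AB·CB·AB·AB·AB·CB·AB·AB·AB·CB·AB·CB·AB·CB·AB·AB·AB·CB·AB·CB·AB·CB·AB·AB·AB·CB·AB·CB·AB·CB·AB·AB·AB·CB·AB
    A ↦ CB
    B ↦ AB
    C ↦ AB

A->CB, B->AB, C->AB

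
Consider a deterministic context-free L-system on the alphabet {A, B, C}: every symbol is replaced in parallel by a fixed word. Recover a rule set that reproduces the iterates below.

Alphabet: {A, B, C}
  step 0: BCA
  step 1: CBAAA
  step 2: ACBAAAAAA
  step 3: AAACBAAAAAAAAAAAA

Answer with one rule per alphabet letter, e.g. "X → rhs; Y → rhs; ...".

A->AA, B->CB, C->A

  step 2 ⇒ step 3: ACBAAAAAA ⇒ AA·A·CB·AA·AA·AA·AA·AA·AA
    A ↦ AA
    B ↦ CB
    C ↦ A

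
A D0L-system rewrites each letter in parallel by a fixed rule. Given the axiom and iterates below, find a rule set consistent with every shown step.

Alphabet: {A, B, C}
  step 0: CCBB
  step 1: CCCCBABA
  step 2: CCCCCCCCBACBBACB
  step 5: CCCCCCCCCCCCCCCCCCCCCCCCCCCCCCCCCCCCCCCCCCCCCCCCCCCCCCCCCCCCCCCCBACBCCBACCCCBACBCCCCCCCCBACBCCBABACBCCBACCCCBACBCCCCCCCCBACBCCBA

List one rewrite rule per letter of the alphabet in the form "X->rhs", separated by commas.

  step 1 ⇒ step 2: CCCCBABA ⇒ CC·CC·CC·CC·BA·CB·BA·CB
    A ↦ CB
    B ↦ BA
    C ↦ CC

A->CB, B->BA, C->CC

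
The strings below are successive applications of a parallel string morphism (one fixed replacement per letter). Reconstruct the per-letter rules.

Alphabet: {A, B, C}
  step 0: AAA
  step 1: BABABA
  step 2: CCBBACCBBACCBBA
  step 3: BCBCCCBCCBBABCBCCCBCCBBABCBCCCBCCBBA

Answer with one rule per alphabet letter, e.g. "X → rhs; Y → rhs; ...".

  step 2 ⇒ step 3: CCBBACCBBACCBBA ⇒ BC·BC·CCB·CCB·BA·BC·BC·CCB·CCB·BA·BC·BC·CCB·CCB·BA
    A ↦ BA
    B ↦ CCB
    C ↦ BC

A->BA, B->CCB, C->BC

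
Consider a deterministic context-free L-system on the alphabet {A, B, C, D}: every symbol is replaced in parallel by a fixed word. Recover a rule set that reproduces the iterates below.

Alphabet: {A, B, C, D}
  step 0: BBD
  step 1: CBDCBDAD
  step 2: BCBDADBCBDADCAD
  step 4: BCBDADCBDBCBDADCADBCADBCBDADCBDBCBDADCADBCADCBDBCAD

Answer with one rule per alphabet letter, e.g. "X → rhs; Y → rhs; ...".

  step 1 ⇒ step 2: CBDCBDAD ⇒ B·CBD·AD·B·CBD·AD·C·AD
    A ↦ C
    B ↦ CBD
    C ↦ B
    D ↦ AD

A->C, B->CBD, C->B, D->AD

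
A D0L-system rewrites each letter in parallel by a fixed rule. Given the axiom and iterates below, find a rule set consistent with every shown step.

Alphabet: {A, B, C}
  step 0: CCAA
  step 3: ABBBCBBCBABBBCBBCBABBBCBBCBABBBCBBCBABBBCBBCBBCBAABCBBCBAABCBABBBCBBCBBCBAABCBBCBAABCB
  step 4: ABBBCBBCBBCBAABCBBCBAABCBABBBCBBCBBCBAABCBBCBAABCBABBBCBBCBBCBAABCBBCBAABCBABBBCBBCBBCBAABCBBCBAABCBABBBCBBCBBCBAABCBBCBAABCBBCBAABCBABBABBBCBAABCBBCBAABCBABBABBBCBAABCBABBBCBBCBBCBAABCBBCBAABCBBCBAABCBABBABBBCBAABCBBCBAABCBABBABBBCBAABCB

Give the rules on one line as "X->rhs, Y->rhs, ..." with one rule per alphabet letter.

  step 3 ⇒ step 4: ABBBCBBCBABBBCBBCBABBBCBBCBABBBCBBCBABBBCBBCBBCBAABCBBCBAABCBABBBCBBCBBCBAABCBBCBAABCB ⇒ ABB·BCB·BCB·BCB·AA·BCB·BCB·AA·BCB·ABB·BCB·BCB·BCB·AA·BCB·BCB·AA·BCB·ABB·BCB·BCB·BCB·AA·BCB·BCB·AA·BCB·ABB·BCB·BCB·BCB·AA·BCB·BCB·AA·BCB·ABB·BCB·BCB·BCB·AA·BCB·BCB·AA·BCB·BCB·AA·BCB·ABB·ABB·BCB·AA·BCB·BCB·AA·BCB·ABB·ABB·BCB·AA·BCB·ABB·BCB·BCB·BCB·AA·BCB·BCB·AA·BCB·BCB·AA·BCB·ABB·ABB·BCB·AA·BCB·BCB·AA·BCB·ABB·ABB·BCB·AA·BCB
    A ↦ ABB
    B ↦ BCB
    C ↦ AA

A->ABB, B->BCB, C->AA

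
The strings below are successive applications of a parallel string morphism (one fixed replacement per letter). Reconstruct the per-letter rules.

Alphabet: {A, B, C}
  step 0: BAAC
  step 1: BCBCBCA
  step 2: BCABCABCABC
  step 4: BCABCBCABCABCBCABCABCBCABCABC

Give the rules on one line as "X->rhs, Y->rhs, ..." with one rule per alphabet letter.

A->BC, B->BC, C->A

  step 1 ⇒ step 2: BCBCBCA ⇒ BC·A·BC·A·BC·A·BC
    A ↦ BC
    B ↦ BC
    C ↦ A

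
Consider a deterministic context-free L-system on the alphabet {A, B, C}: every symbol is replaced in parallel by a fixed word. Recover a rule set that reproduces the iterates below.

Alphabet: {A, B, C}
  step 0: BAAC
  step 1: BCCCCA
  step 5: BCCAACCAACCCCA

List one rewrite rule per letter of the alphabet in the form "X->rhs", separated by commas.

  step 0 ⇒ step 1: BAAC ⇒ BCC·C·C·A
    A ↦ C
    B ↦ BCC
    C ↦ A

A->C, B->BCC, C->A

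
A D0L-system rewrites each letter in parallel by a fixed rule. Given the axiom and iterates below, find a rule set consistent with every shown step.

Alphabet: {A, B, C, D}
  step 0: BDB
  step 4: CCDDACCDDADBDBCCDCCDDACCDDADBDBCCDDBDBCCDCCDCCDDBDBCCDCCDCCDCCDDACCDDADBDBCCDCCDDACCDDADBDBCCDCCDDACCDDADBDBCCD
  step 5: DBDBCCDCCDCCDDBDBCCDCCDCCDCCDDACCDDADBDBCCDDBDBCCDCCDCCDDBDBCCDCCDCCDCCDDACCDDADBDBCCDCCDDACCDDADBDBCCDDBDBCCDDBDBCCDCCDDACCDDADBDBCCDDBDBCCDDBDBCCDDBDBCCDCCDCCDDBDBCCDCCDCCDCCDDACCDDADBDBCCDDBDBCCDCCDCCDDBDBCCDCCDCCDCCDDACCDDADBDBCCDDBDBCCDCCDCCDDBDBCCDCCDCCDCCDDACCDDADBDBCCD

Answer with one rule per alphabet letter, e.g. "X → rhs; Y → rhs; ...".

  step 4 ⇒ step 5: CCDDACCDDADBDBCCDCCDDACCDDADBDBCCDDBDBCCDCCDCCDDBDBCCDCCDCCDCCDDACCDDADBDBCCDCCDDACCDDADBDBCCDCCDDACCDDADBDBCCD ⇒ DB·DB·CCD·CCD·CCD·DB·DB·CCD·CCD·CCD·CCD·DA·CCD·DA·DB·DB·CCD·DB·DB·CCD·CCD·CCD·DB·DB·CCD·CCD·CCD·CCD·DA·CCD·DA·DB·DB·CCD·CCD·DA·CCD·DA·DB·DB·CCD·DB·DB·CCD·DB·DB·CCD·CCD·DA·CCD·DA·DB·DB·CCD·DB·DB·CCD·DB·DB·CCD·DB·DB·CCD·CCD·CCD·DB·DB·CCD·CCD·CCD·CCD·DA·CCD·DA·DB·DB·CCD·DB·DB·CCD·CCD·CCD·DB·DB·CCD·CCD·CCD·CCD·DA·CCD·DA·DB·DB·CCD·DB·DB·CCD·CCD·CCD·DB·DB·CCD·CCD·CCD·CCD·DA·CCD·DA·DB·DB·CCD
    A ↦ CCD
    B ↦ DA
    C ↦ DB
    D ↦ CCD

A->CCD, B->DA, C->DB, D->CCD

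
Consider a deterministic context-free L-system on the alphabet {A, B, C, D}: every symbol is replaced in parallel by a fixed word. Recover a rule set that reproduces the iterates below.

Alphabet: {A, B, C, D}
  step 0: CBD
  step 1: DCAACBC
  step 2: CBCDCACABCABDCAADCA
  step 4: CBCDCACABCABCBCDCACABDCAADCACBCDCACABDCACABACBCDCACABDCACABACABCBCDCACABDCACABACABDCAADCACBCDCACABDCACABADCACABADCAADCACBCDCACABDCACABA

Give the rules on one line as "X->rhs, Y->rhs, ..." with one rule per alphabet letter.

A->CAB, B->A, C->DCA, D->CBC

  step 1 ⇒ step 2: DCAACBC ⇒ CBC·DCA·CAB·CAB·DCA·A·DCA
    A ↦ CAB
    B ↦ A
    C ↦ DCA
    D ↦ CBC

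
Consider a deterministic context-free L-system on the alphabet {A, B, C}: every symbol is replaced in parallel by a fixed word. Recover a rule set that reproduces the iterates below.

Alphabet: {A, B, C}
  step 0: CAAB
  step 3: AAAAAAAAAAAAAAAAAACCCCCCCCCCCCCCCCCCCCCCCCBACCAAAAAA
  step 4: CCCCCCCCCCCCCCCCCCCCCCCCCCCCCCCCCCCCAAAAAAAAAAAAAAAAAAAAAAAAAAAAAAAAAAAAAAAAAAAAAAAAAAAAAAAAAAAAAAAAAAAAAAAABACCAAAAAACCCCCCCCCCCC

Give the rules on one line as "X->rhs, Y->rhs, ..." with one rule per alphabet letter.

A->CC, B->BA, C->AAA

  step 3 ⇒ step 4: AAAAAAAAAAAAAAAAAACCCCCCCCCCCCCCCCCCCCCCCCBACCAAAAAA ⇒ CC·CC·CC·CC·CC·CC·CC·CC·CC·CC·CC·CC·CC·CC·CC·CC·CC·CC·AAA·AAA·AAA·AAA·AAA·AAA·AAA·AAA·AAA·AAA·AAA·AAA·AAA·AAA·AAA·AAA·AAA·AAA·AAA·AAA·AAA·AAA·AAA·AAA·BA·CC·AAA·AAA·CC·CC·CC·CC·CC·CC
    A ↦ CC
    B ↦ BA
    C ↦ AAA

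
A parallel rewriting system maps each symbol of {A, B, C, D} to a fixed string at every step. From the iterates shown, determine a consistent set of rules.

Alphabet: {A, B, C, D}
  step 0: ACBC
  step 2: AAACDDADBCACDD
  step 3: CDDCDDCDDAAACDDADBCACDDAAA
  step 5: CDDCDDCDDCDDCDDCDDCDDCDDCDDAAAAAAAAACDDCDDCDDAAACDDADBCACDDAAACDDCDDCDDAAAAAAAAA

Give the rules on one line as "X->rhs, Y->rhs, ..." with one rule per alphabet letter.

A->CDD, B->DBC, C->A, D->A

  step 2 ⇒ step 3: AAACDDADBCACDD ⇒ CDD·CDD·CDD·A·A·A·CDD·A·DBC·A·CDD·A·A·A
    A ↦ CDD
    B ↦ DBC
    C ↦ A
    D ↦ A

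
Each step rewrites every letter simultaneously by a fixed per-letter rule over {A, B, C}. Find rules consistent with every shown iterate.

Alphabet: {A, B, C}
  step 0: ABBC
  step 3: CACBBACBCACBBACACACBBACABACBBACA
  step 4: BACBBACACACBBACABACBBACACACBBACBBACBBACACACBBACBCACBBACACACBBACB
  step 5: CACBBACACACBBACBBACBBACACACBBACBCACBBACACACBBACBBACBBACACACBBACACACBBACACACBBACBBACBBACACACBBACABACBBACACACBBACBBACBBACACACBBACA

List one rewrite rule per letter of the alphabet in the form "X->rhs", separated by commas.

A->CB, B->CA, C->BA

  step 4 ⇒ step 5: BACBBACACACBBACABACBBACACACBBACBBACBBACACACBBACBCACBBACACACBBACB ⇒ CA·CB·BA·CA·CA·CB·BA·CB·BA·CB·BA·CA·CA·CB·BA·CB·CA·CB·BA·CA·CA·CB·BA·CB·BA·CB·BA·CA·CA·CB·BA·CA·CA·CB·BA·CA·CA·CB·BA·CB·BA·CB·BA·CA·CA·CB·BA·CA·BA·CB·BA·CA·CA·CB·BA·CB·BA·CB·BA·CA·CA·CB·BA·CA
    A ↦ CB
    B ↦ CA
    C ↦ BA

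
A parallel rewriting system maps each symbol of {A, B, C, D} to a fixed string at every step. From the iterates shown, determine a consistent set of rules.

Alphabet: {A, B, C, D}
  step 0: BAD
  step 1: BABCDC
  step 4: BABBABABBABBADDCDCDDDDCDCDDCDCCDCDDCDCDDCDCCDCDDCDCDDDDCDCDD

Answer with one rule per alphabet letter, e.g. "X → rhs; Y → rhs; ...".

A->B, B->BA, C->DD, D->CDC

  step 0 ⇒ step 1: BAD ⇒ BA·B·CDC
    A ↦ B
    B ↦ BA
    D ↦ CDC
    C ↦ DD  (constrained at step 1)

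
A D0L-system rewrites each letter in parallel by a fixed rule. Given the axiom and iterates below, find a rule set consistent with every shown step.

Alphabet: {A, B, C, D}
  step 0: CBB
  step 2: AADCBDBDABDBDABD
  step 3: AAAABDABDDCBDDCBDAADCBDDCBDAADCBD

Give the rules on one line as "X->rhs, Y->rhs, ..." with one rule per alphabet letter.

  step 2 ⇒ step 3: AADCBDBDABDBDABD ⇒ AA·AA·BD·ABD·DC·BD·DC·BD·AA·DC·BD·DC·BD·AA·DC·BD
    A ↦ AA
    B ↦ DC
    C ↦ ABD
    D ↦ BD

A->AA, B->DC, C->ABD, D->BD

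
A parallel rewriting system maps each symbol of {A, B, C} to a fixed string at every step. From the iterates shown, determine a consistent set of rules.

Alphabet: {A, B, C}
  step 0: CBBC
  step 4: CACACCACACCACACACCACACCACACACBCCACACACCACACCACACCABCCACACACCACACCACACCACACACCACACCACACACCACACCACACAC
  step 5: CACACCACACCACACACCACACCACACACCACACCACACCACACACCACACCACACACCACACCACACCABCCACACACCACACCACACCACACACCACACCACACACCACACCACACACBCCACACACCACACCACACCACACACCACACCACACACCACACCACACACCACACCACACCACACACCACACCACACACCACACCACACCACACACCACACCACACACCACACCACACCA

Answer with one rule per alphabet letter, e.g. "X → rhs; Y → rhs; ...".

A->CAC, B->BC, C->CA

  step 4 ⇒ step 5: CACACCACACCACACACCACACCACACACBCCACACACCACACCACACCABCCACACACCACACCACACCACACACCACACCACACACCACACCACACAC ⇒ CA·CAC·CA·CAC·CA·CA·CAC·CA·CAC·CA·CA·CAC·CA·CAC·CA·CAC·CA·CA·CAC·CA·CAC·CA·CA·CAC·CA·CAC·CA·CAC·CA·BC·CA·CA·CAC·CA·CAC·CA·CAC·CA·CA·CAC·CA·CAC·CA·CA·CAC·CA·CAC·CA·CA·CAC·BC·CA·CA·CAC·CA·CAC·CA·CAC·CA·CA·CAC·CA·CAC·CA·CA·CAC·CA·CAC·CA·CA·CAC·CA·CAC·CA·CAC·CA·CA·CAC·CA·CAC·CA·CA·CAC·CA·CAC·CA·CAC·CA·CA·CAC·CA·CAC·CA·CA·CAC·CA·CAC·CA·CAC·CA
    A ↦ CAC
    B ↦ BC
    C ↦ CA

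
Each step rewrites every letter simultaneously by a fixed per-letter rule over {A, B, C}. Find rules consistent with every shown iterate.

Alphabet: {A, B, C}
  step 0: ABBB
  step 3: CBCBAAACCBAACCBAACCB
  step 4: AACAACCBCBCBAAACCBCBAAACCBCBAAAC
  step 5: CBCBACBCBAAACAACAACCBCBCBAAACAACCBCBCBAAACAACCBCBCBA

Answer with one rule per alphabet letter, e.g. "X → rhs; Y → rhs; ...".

  step 4 ⇒ step 5: AACAACCBCBCBAAACCBCBAAACCBCBAAAC ⇒ CB·CB·A·CB·CB·A·A·AC·A·AC·A·AC·CB·CB·CB·A·A·AC·A·AC·CB·CB·CB·A·A·AC·A·AC·CB·CB·CB·A
    A ↦ CB
    B ↦ AC
    C ↦ A

A->CB, B->AC, C->A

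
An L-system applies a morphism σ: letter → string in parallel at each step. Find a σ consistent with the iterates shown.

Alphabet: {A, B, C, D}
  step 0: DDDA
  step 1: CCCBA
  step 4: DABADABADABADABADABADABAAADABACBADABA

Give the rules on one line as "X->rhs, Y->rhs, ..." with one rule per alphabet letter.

  step 0 ⇒ step 1: DDDA ⇒ C·C·C·BA
    A ↦ BA
    D ↦ C
    B ↦ DA  (constrained at step 1)
    C ↦ AA  (constrained at step 1)

A->BA, B->DA, C->AA, D->C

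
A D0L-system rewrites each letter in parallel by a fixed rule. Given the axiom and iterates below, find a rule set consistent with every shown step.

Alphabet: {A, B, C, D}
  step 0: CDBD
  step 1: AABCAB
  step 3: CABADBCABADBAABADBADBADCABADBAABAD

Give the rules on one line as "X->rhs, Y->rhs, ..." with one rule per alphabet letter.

  step 0 ⇒ step 1: CDBD ⇒ AA·B·CA·B
    B ↦ CA
    C ↦ AA
    D ↦ B
    A ↦ BAD  (constrained at step 1)

A->BAD, B->CA, C->AA, D->B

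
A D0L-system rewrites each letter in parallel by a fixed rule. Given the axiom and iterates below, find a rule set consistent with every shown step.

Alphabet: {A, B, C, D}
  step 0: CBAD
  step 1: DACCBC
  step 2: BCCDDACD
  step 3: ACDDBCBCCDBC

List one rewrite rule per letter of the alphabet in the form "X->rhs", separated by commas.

  step 2 ⇒ step 3: BCCDDACD ⇒ AC·D·D·BC·BC·C·D·BC
    A ↦ C
    B ↦ AC
    C ↦ D
    D ↦ BC

A->C, B->AC, C->D, D->BC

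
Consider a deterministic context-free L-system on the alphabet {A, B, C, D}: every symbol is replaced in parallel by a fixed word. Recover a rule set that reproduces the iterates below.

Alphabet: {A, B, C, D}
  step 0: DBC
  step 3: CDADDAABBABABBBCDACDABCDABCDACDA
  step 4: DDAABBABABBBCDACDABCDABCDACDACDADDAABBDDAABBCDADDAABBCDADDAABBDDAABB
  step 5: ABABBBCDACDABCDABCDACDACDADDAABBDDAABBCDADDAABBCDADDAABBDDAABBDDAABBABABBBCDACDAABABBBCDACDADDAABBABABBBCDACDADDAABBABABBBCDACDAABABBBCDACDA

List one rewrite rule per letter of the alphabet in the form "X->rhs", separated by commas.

A->B, B->CDA, C->DDA, D->AB

  step 4 ⇒ step 5: DDAABBABABBBCDACDABCDABCDACDACDADDAABBDDAABBCDADDAABBCDADDAABBDDAABB ⇒ AB·AB·B·B·CDA·CDA·B·CDA·B·CDA·CDA·CDA·DDA·AB·B·DDA·AB·B·CDA·DDA·AB·B·CDA·DDA·AB·B·DDA·AB·B·DDA·AB·B·AB·AB·B·B·CDA·CDA·AB·AB·B·B·CDA·CDA·DDA·AB·B·AB·AB·B·B·CDA·CDA·DDA·AB·B·AB·AB·B·B·CDA·CDA·AB·AB·B·B·CDA·CDA
    A ↦ B
    B ↦ CDA
    C ↦ DDA
    D ↦ AB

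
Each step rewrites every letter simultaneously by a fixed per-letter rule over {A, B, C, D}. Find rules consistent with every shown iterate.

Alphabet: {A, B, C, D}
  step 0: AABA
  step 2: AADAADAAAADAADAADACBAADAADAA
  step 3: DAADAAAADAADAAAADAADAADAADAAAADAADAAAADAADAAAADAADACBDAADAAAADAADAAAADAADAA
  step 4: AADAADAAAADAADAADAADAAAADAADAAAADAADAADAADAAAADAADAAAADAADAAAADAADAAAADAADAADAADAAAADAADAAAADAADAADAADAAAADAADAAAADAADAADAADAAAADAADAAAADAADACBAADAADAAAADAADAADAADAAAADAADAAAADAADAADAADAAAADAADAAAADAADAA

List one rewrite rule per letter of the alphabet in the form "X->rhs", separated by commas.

A->DAA, B->CB, C->DA, D->AA

  step 3 ⇒ step 4: DAADAAAADAADAAAADAADAADAADAAAADAADAAAADAADAAAADAADACBDAADAAAADAADAAAADAADAA ⇒ AA·DAA·DAA·AA·DAA·DAA·DAA·DAA·AA·DAA·DAA·AA·DAA·DAA·DAA·DAA·AA·DAA·DAA·AA·DAA·DAA·AA·DAA·DAA·AA·DAA·DAA·DAA·DAA·AA·DAA·DAA·AA·DAA·DAA·DAA·DAA·AA·DAA·DAA·AA·DAA·DAA·DAA·DAA·AA·DAA·DAA·AA·DAA·DA·CB·AA·DAA·DAA·AA·DAA·DAA·DAA·DAA·AA·DAA·DAA·AA·DAA·DAA·DAA·DAA·AA·DAA·DAA·AA·DAA·DAA
    A ↦ DAA
    B ↦ CB
    C ↦ DA
    D ↦ AA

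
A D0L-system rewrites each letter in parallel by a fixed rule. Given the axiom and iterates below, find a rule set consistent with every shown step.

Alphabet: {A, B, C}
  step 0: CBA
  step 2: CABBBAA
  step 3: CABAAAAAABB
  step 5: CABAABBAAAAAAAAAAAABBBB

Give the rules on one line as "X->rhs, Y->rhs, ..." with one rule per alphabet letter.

A->B, B->AA, C->CA

  step 2 ⇒ step 3: CABBBAA ⇒ CA·B·AA·AA·AA·B·B
    A ↦ B
    B ↦ AA
    C ↦ CA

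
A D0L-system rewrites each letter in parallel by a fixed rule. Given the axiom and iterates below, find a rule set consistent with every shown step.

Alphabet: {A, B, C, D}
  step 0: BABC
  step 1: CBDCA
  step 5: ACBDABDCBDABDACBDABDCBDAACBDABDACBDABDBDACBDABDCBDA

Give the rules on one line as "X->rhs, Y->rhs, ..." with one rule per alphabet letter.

  step 0 ⇒ step 1: BABC ⇒ C·BD·C·A
    A ↦ BD
    B ↦ C
    C ↦ A
    D ↦ BDA  (constrained at step 1)

A->BD, B->C, C->A, D->BDA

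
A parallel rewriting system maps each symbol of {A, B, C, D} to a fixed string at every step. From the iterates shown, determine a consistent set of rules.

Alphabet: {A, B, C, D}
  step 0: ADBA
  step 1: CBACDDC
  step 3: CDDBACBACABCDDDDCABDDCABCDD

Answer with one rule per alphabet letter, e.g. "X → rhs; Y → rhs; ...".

  step 0 ⇒ step 1: ADBA ⇒ C·BAC·DD·C
    A ↦ C
    B ↦ DD
    D ↦ BAC
    C ↦ AB  (constrained at step 1)

A->C, B->DD, C->AB, D->BAC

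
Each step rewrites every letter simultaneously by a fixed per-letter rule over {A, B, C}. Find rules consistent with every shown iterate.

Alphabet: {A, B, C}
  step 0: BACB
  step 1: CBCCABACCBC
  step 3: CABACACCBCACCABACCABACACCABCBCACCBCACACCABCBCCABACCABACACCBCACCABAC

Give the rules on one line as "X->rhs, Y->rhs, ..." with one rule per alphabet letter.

A->CAB, B->CBC, C->AC

  step 0 ⇒ step 1: BACB ⇒ CBC·CAB·AC·CBC
    A ↦ CAB
    B ↦ CBC
    C ↦ AC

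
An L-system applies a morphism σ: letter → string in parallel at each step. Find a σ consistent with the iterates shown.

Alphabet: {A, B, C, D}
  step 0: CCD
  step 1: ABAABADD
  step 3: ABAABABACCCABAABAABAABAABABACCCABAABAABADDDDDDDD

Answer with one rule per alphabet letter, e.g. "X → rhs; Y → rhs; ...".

  step 0 ⇒ step 1: CCD ⇒ ABA·ABA·DD
    C ↦ ABA
    D ↦ DD
    A ↦ CC  (constrained at step 1)
    B ↦ BAC  (constrained at step 1)

A->CC, B->BAC, C->ABA, D->DD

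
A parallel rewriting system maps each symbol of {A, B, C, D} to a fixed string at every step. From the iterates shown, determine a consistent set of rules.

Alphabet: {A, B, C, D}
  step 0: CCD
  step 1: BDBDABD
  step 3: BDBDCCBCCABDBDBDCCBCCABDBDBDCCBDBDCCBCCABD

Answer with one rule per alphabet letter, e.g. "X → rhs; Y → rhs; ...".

A->CCB, B->CC, C->BD, D->ABD

  step 0 ⇒ step 1: CCD ⇒ BD·BD·ABD
    C ↦ BD
    D ↦ ABD
    A ↦ CCB  (constrained at step 1)
    B ↦ CC  (constrained at step 1)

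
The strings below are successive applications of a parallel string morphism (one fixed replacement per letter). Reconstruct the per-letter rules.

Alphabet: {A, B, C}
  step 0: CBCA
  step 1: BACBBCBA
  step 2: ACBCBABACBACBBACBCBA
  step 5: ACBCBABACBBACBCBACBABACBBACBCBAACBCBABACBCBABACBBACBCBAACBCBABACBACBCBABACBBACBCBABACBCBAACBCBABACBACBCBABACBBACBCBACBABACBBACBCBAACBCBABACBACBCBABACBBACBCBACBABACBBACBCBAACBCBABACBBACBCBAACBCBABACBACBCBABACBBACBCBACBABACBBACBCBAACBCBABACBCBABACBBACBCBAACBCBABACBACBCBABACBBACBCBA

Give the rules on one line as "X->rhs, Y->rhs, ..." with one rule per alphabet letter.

A->CBA, B->ACB, C->B

  step 1 ⇒ step 2: BACBBCBA ⇒ ACB·CBA·B·ACB·ACB·B·ACB·CBA
    A ↦ CBA
    B ↦ ACB
    C ↦ B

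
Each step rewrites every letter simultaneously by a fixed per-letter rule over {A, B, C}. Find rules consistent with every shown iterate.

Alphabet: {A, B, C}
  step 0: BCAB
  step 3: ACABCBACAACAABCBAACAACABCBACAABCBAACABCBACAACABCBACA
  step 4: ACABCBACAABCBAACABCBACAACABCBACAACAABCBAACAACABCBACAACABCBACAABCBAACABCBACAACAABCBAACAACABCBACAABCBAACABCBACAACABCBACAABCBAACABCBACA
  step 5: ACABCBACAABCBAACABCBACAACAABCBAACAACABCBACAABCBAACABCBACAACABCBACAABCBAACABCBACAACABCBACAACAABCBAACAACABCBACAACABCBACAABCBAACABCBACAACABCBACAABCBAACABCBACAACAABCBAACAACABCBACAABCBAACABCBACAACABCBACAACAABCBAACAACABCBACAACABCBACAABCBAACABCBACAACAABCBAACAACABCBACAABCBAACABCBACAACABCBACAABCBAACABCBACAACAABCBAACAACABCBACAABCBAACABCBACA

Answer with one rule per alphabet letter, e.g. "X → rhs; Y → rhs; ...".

A->ACA, B->A, C->BCB

  step 4 ⇒ step 5: ACABCBACAABCBAACABCBACAACABCBACAACAABCBAACAACABCBACAACABCBACAABCBAACABCBACAACAABCBAACAACABCBACAABCBAACABCBACAACABCBACAABCBAACABCBACA ⇒ ACA·BCB·ACA·A·BCB·A·ACA·BCB·ACA·ACA·A·BCB·A·ACA·ACA·BCB·ACA·A·BCB·A·ACA·BCB·ACA·ACA·BCB·ACA·A·BCB·A·ACA·BCB·ACA·ACA·BCB·ACA·ACA·A·BCB·A·ACA·ACA·BCB·ACA·ACA·BCB·ACA·A·BCB·A·ACA·BCB·ACA·ACA·BCB·ACA·A·BCB·A·ACA·BCB·ACA·ACA·A·BCB·A·ACA·ACA·BCB·ACA·A·BCB·A·ACA·BCB·ACA·ACA·BCB·ACA·ACA·A·BCB·A·ACA·ACA·BCB·ACA·ACA·BCB·ACA·A·BCB·A·ACA·BCB·ACA·ACA·A·BCB·A·ACA·ACA·BCB·ACA·A·BCB·A·ACA·BCB·ACA·ACA·BCB·ACA·A·BCB·A·ACA·BCB·ACA·ACA·A·BCB·A·ACA·ACA·BCB·ACA·A·BCB·A·ACA·BCB·ACA
    A ↦ ACA
    B ↦ A
    C ↦ BCB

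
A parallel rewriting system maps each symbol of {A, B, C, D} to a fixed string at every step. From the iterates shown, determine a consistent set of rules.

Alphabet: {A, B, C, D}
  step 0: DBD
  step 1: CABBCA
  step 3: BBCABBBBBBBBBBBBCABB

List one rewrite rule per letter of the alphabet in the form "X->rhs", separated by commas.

  step 0 ⇒ step 1: DBD ⇒ CA·BB·CA
    B ↦ BB
    D ↦ CA
    A ↦ DB  (constrained at step 1)
    C ↦ B  (constrained at step 1)

A->DB, B->BB, C->B, D->CA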